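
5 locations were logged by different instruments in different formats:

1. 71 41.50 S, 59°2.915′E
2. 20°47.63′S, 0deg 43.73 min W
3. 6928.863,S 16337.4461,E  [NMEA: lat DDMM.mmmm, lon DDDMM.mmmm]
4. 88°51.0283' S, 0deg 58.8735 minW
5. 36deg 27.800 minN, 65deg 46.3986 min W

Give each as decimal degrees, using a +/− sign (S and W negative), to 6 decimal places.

Point 1:
  Lat: 71 + 41.5/60 = 71.6916667
  hemisphere S, so the sign is −
  Lon: 2.915′ = 0.048583°; total 59.0485833
  E ⇒ keep positive
Point 2:
  Lat: 20 + 47.63/60 = 20.7938333
  S ⇒ negate
  Lon: 43.73′ = 0.728833°; total 0.7288333
  W → negative
Point 3:
  φ: split at 2 digits → 69° and 28.863′; 69 + 28.863/60 = 69.4810500
  S ⇒ negate
  Longitude: split at 3 digits → 163° and 37.4461′; 163 + 37.4461/60 = 163.6241017
  E → positive
Point 4:
  Latitude: 88 + 51.0283/60 = 88.8504717
  S → negative
  Lon: 58.8735′ = 0.981225°; total 0.9812250
  W ⇒ negate
Point 5:
  φ: 36 + 27.8/60 = 36.4633333
  N ⇒ keep positive
  λ: 65 + 46.3986/60 = 65.7733100
  hemisphere W, so the sign is −

1. -71.691667, 59.048583
2. -20.793833, -0.728833
3. -69.481050, 163.624102
4. -88.850472, -0.981225
5. 36.463333, -65.773310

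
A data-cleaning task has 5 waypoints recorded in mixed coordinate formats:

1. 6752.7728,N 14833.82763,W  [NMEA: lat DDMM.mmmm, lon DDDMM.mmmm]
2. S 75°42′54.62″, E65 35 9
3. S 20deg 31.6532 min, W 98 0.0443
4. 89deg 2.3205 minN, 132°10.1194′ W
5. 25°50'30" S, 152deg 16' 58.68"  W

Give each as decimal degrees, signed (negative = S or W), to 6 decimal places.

Point 1:
  Lat: split at 2 digits → 67° and 52.7728′; 67 + 52.7728/60 = 67.8795467
  N → positive
  Lon: degrees = first 3 digits = 148, minutes = 33.82763; 148 + 33.82763/60 = 148.5637938
  hemisphere W, so the sign is −
Point 2:
  φ: 75 + 42/60 + 54.62/3600 = 75.7151722
  hemisphere S, so the sign is −
  Lon: 65° + 35/60 + 9/3600 = 65 + 0.583333 + 0.002500 = 65.5858333
  E → positive
Point 3:
  φ: 31.6532′ = 0.527553°; total 20.5275533
  hemisphere S, so the sign is −
  Lon: 0.0443′ = 0.000738°; total 98.0007383
  hemisphere W, so the sign is −
Point 4:
  φ: 2.3205′ = 0.038675°; total 89.0386750
  N ⇒ keep positive
  Lon: 10.1194′ = 0.168657°; total 132.1686567
  W ⇒ negate
Point 5:
  Latitude: 50′ + 30″ = 50.50000′; 25 + 50.50000/60 = 25.8416667
  hemisphere S, so the sign is −
  λ: 16′ + 58.68″ = 16.97800′; 152 + 16.97800/60 = 152.2829667
  W → negative

1. 67.879547, -148.563794
2. -75.715172, 65.585833
3. -20.527553, -98.000738
4. 89.038675, -132.168657
5. -25.841667, -152.282967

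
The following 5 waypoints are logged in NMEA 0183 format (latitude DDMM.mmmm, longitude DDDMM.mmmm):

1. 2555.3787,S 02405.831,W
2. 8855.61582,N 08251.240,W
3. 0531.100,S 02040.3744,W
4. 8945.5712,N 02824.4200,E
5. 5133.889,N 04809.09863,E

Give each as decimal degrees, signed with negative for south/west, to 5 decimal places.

1. -25.92298, -24.09718
2. 88.92693, -82.85400
3. -5.51833, -20.67291
4. 89.75952, 28.40700
5. 51.56482, 48.15164

Point 1:
  φ: split at 2 digits → 25° and 55.3787′; 25 + 55.3787/60 = 25.922978
  S → negative
  Lon: degrees = first 3 digits = 24, minutes = 5.831; 24 + 5.831/60 = 24.097183
  W → negative
Point 2:
  Lat: split at 2 digits → 88° and 55.61582′; 88 + 55.61582/60 = 88.926930
  N ⇒ keep positive
  λ: split at 3 digits → 082° and 51.24′; 82 + 51.24/60 = 82.854000
  W → negative
Point 3:
  Latitude: degrees = first 2 digits = 5, minutes = 31.1; 5 + 31.1/60 = 5.518333
  S → negative
  Longitude: split at 3 digits → 020° and 40.3744′; 20 + 40.3744/60 = 20.672907
  W ⇒ negate
Point 4:
  Lat: degrees = first 2 digits = 89, minutes = 45.5712; 89 + 45.5712/60 = 89.759520
  N ⇒ keep positive
  λ: degrees = first 3 digits = 28, minutes = 24.42; 28 + 24.42/60 = 28.407000
  E ⇒ keep positive
Point 5:
  φ: split at 2 digits → 51° and 33.889′; 51 + 33.889/60 = 51.564817
  N → positive
  Longitude: degrees = first 3 digits = 48, minutes = 9.09863; 48 + 9.09863/60 = 48.151644
  E ⇒ keep positive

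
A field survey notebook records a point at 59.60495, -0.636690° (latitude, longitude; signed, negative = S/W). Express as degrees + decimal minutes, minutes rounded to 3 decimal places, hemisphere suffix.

59° 36.297′ N, 0° 38.201′ W

Latitude: minutes = (59.604950 − 59) × 60 = 36.29700
Longitude is negative → W; |value| = 0.636690
Lon: fractional part 0.636690 → 38.20140 minutes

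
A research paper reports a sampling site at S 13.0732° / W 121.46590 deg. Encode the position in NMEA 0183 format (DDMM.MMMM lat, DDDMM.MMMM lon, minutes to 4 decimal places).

1304.3920,S / 12127.9540,W

Lat: 13° + 0.073200 × 60 = 13° 4.392000′
λ: fractional part 0.465900 → 27.954000 minutes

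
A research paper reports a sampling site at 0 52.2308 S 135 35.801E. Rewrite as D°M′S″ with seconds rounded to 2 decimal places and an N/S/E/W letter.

0°52′13.85″ S, 135°35′48.06″ E

φ: fractional minutes 0.23080 × 60 = 13.8480″
λ: 35.80100′ → 35′ and 0.80100 × 60 = 48.0600″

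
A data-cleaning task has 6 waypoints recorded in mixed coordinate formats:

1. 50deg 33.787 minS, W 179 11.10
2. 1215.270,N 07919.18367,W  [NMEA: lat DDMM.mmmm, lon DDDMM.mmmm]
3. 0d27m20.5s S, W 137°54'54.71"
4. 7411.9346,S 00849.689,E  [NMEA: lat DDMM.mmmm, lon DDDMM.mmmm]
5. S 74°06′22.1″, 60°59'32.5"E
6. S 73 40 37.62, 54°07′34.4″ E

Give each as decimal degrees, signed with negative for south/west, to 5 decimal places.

Point 1:
  Lat: 50 + 33.787/60 = 50.563117
  S ⇒ negate
  λ: 179 + 11.1/60 = 179.185000
  hemisphere W, so the sign is −
Point 2:
  Latitude: split at 2 digits → 12° and 15.27′; 12 + 15.27/60 = 12.254500
  N ⇒ keep positive
  λ: degrees = first 3 digits = 79, minutes = 19.18367; 79 + 19.18367/60 = 79.319728
  hemisphere W, so the sign is −
Point 3:
  φ: 0 + 27/60 + 20.5/3600 = 0.455694
  S ⇒ negate
  Longitude: 137 + 54/60 + 54.71/3600 = 137.915197
  W ⇒ negate
Point 4:
  Latitude: degrees = first 2 digits = 74, minutes = 11.9346; 74 + 11.9346/60 = 74.198910
  S → negative
  Longitude: split at 3 digits → 008° and 49.689′; 8 + 49.689/60 = 8.828150
  E → positive
Point 5:
  φ: 6′ + 22.1″ = 6.36833′; 74 + 6.36833/60 = 74.106139
  hemisphere S, so the sign is −
  λ: 60° + 59/60 + 32.5/3600 = 60 + 0.983333 + 0.009028 = 60.992361
  E ⇒ keep positive
Point 6:
  Lat: 73 + 40/60 + 37.62/3600 = 73.677117
  S ⇒ negate
  Lon: 54 + 7/60 + 34.4/3600 = 54.126222
  E ⇒ keep positive

1. -50.56312, -179.18500
2. 12.25450, -79.31973
3. -0.45569, -137.91520
4. -74.19891, 8.82815
5. -74.10614, 60.99236
6. -73.67712, 54.12622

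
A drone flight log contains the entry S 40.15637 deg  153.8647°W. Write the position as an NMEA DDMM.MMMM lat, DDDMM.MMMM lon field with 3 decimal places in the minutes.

4009.382,S / 15351.882,W

Latitude: 40° + 0.156370 × 60 = 40° 9.38220′
λ: fractional part 0.864700 → 51.88200 minutes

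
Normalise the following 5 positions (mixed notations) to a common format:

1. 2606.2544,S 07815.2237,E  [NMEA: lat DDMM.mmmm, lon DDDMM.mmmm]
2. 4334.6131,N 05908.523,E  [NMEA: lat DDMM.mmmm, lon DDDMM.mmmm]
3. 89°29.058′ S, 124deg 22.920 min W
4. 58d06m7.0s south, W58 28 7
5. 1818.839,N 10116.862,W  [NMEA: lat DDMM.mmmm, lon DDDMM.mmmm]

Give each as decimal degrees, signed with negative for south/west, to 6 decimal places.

1. -26.104240, 78.253728
2. 43.576885, 59.142050
3. -89.484300, -124.382000
4. -58.101944, -58.468611
5. 18.313983, -101.281033

Point 1:
  φ: degrees = first 2 digits = 26, minutes = 6.2544; 26 + 6.2544/60 = 26.1042400
  S → negative
  λ: degrees = first 3 digits = 78, minutes = 15.2237; 78 + 15.2237/60 = 78.2537283
  E ⇒ keep positive
Point 2:
  Lat: degrees = first 2 digits = 43, minutes = 34.6131; 43 + 34.6131/60 = 43.5768850
  N ⇒ keep positive
  Longitude: degrees = first 3 digits = 59, minutes = 8.523; 59 + 8.523/60 = 59.1420500
  E → positive
Point 3:
  Lat: 89 + 29.058/60 = 89.4843000
  S ⇒ negate
  Longitude: 22.92′ = 0.382000°; total 124.3820000
  hemisphere W, so the sign is −
Point 4:
  Lat: 58 + 6/60 + 7/3600 = 58.1019444
  S → negative
  Longitude: 28′ + 7″ = 28.11667′; 58 + 28.11667/60 = 58.4686111
  hemisphere W, so the sign is −
Point 5:
  Latitude: split at 2 digits → 18° and 18.839′; 18 + 18.839/60 = 18.3139833
  N → positive
  Longitude: split at 3 digits → 101° and 16.862′; 101 + 16.862/60 = 101.2810333
  W → negative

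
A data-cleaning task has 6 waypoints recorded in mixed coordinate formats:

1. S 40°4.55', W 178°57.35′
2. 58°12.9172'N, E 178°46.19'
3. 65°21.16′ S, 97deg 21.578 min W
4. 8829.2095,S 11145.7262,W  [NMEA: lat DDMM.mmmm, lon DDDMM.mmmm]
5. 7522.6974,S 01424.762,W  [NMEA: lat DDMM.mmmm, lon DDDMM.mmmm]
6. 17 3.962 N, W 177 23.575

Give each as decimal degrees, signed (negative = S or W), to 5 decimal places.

Point 1:
  Lat: 40 + 4.55/60 = 40.075833
  hemisphere S, so the sign is −
  Longitude: 178 + 57.35/60 = 178.955833
  hemisphere W, so the sign is −
Point 2:
  Latitude: 12.9172′ = 0.215287°; total 58.215287
  N ⇒ keep positive
  Lon: 178 + 46.19/60 = 178.769833
  E ⇒ keep positive
Point 3:
  Latitude: 21.16′ = 0.352667°; total 65.352667
  hemisphere S, so the sign is −
  Lon: 97 + 21.578/60 = 97.359633
  W → negative
Point 4:
  φ: degrees = first 2 digits = 88, minutes = 29.2095; 88 + 29.2095/60 = 88.486825
  S ⇒ negate
  Lon: degrees = first 3 digits = 111, minutes = 45.7262; 111 + 45.7262/60 = 111.762103
  W → negative
Point 5:
  Latitude: degrees = first 2 digits = 75, minutes = 22.6974; 75 + 22.6974/60 = 75.378290
  S → negative
  Lon: split at 3 digits → 014° and 24.762′; 14 + 24.762/60 = 14.412700
  W ⇒ negate
Point 6:
  Lat: 17 + 3.962/60 = 17.066033
  N ⇒ keep positive
  Lon: 177 + 23.575/60 = 177.392917
  hemisphere W, so the sign is −

1. -40.07583, -178.95583
2. 58.21529, 178.76983
3. -65.35267, -97.35963
4. -88.48683, -111.76210
5. -75.37829, -14.41270
6. 17.06603, -177.39292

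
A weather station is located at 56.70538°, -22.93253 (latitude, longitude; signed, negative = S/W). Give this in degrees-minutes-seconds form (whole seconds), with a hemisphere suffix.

56°42′19″ N, 22°55′57″ W

Lat: 0.705380° → 42.32280′; 0.32280 × 60 = 19.37″
Longitude is negative → W; |value| = 22.932530
Lon: whole degrees 22; 55.95180′ → 55′ and 57.11″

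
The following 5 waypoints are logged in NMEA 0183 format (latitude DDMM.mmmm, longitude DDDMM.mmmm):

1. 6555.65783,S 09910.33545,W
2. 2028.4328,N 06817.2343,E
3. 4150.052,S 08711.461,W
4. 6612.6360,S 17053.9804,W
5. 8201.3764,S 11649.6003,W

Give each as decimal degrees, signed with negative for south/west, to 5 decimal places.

1. -65.92763, -99.17226
2. 20.47388, 68.28724
3. -41.83420, -87.19102
4. -66.21060, -170.89967
5. -82.02294, -116.82667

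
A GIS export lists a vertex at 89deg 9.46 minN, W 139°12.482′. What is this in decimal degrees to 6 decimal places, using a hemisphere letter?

Latitude: 9.46′ = 0.157667°; total 89.1576667
Longitude: 139 + 12.482/60 = 139.2080333

89.157667° N, 139.208033° W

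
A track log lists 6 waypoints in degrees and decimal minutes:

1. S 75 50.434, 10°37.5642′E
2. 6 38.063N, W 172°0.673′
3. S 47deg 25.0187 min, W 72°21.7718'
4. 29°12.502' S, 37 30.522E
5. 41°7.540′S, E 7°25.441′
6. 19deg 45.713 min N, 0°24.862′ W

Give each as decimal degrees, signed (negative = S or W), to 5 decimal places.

Point 1:
  Latitude: 50.434′ = 0.840567°; total 75.840567
  S ⇒ negate
  Lon: 37.5642′ = 0.626070°; total 10.626070
  E → positive
Point 2:
  φ: 6 + 38.063/60 = 6.634383
  N → positive
  Longitude: 172 + 0.673/60 = 172.011217
  hemisphere W, so the sign is −
Point 3:
  φ: 47 + 25.0187/60 = 47.416978
  S ⇒ negate
  Longitude: 72 + 21.7718/60 = 72.362863
  W ⇒ negate
Point 4:
  Latitude: 12.502′ = 0.208367°; total 29.208367
  S ⇒ negate
  Longitude: 37 + 30.522/60 = 37.508700
  E → positive
Point 5:
  φ: 7.54′ = 0.125667°; total 41.125667
  hemisphere S, so the sign is −
  Longitude: 25.441′ = 0.424017°; total 7.424017
  E → positive
Point 6:
  Lat: 45.713′ = 0.761883°; total 19.761883
  N ⇒ keep positive
  λ: 0 + 24.862/60 = 0.414367
  hemisphere W, so the sign is −

1. -75.84057, 10.62607
2. 6.63438, -172.01122
3. -47.41698, -72.36286
4. -29.20837, 37.50870
5. -41.12567, 7.42402
6. 19.76188, -0.41437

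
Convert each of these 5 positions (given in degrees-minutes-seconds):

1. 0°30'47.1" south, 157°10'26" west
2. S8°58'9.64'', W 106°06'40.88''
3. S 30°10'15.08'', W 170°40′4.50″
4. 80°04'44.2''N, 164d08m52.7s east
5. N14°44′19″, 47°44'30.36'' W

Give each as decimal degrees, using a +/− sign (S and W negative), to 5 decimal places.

Point 1:
  Latitude: 30′ + 47.1″ = 30.78500′; 0 + 30.78500/60 = 0.513083
  S → negative
  λ: 157 + 10/60 + 26/3600 = 157.173889
  hemisphere W, so the sign is −
Point 2:
  φ: 58′ + 9.64″ = 58.16067′; 8 + 58.16067/60 = 8.969344
  S ⇒ negate
  Lon: 106 + 6/60 + 40.88/3600 = 106.111356
  W → negative
Point 3:
  Latitude: 30° + 10/60 + 15.08/3600 = 30 + 0.166667 + 0.004189 = 30.170856
  S ⇒ negate
  Longitude: 170° + 40/60 + 4.5/3600 = 170 + 0.666667 + 0.001250 = 170.667917
  W → negative
Point 4:
  Lat: 80° + 4/60 + 44.2/3600 = 80 + 0.066667 + 0.012278 = 80.078944
  N ⇒ keep positive
  Longitude: 164° + 8/60 + 52.7/3600 = 164 + 0.133333 + 0.014639 = 164.147972
  E ⇒ keep positive
Point 5:
  Latitude: 14 + 44/60 + 19/3600 = 14.738611
  N → positive
  Longitude: 47 + 44/60 + 30.36/3600 = 47.741767
  hemisphere W, so the sign is −

1. -0.51308, -157.17389
2. -8.96934, -106.11136
3. -30.17086, -170.66792
4. 80.07894, 164.14797
5. 14.73861, -47.74177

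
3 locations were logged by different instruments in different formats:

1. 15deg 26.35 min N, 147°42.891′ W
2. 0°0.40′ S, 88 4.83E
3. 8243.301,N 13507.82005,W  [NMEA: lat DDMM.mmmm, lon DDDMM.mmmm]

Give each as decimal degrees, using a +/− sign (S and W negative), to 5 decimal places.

Point 1:
  Latitude: 15 + 26.35/60 = 15.439167
  N → positive
  Lon: 147 + 42.891/60 = 147.714850
  W → negative
Point 2:
  Latitude: 0 + 0.4/60 = 0.006667
  hemisphere S, so the sign is −
  Lon: 88 + 4.83/60 = 88.080500
  E ⇒ keep positive
Point 3:
  Lat: split at 2 digits → 82° and 43.301′; 82 + 43.301/60 = 82.721683
  N → positive
  Lon: degrees = first 3 digits = 135, minutes = 7.82005; 135 + 7.82005/60 = 135.130334
  W → negative

1. 15.43917, -147.71485
2. -0.00667, 88.08050
3. 82.72168, -135.13033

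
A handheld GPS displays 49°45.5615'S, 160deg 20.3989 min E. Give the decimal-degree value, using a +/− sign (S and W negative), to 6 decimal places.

Latitude: 45.5615′ = 0.759358°; total 49.7593583
S → negative
Lon: 20.3989′ = 0.339982°; total 160.3399817
E ⇒ keep positive

-49.759358, 160.339982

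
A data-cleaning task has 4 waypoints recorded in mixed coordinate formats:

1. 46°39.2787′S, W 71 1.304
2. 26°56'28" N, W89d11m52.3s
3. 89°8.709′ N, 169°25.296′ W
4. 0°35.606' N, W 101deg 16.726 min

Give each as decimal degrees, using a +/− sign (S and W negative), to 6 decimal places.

1. -46.654645, -71.021733
2. 26.941111, -89.197861
3. 89.145150, -169.421600
4. 0.593433, -101.278767

Point 1:
  Latitude: 46 + 39.2787/60 = 46.6546450
  S → negative
  Longitude: 1.304′ = 0.021733°; total 71.0217333
  hemisphere W, so the sign is −
Point 2:
  Latitude: 26 + 56/60 + 28/3600 = 26.9411111
  N ⇒ keep positive
  Longitude: 89 + 11/60 + 52.3/3600 = 89.1978611
  hemisphere W, so the sign is −
Point 3:
  Lat: 8.709′ = 0.145150°; total 89.1451500
  N ⇒ keep positive
  Lon: 25.296′ = 0.421600°; total 169.4216000
  W → negative
Point 4:
  φ: 35.606′ = 0.593433°; total 0.5934333
  N → positive
  Longitude: 101 + 16.726/60 = 101.2787667
  W ⇒ negate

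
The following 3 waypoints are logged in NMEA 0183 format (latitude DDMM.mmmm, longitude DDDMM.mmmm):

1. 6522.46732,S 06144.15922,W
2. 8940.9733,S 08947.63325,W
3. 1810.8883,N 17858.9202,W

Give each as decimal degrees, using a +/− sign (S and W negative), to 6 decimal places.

1. -65.374455, -61.735987
2. -89.682888, -89.793888
3. 18.181472, -178.982003

Point 1:
  φ: split at 2 digits → 65° and 22.46732′; 65 + 22.46732/60 = 65.3744553
  S → negative
  Longitude: degrees = first 3 digits = 61, minutes = 44.15922; 61 + 44.15922/60 = 61.7359870
  W → negative
Point 2:
  φ: degrees = first 2 digits = 89, minutes = 40.9733; 89 + 40.9733/60 = 89.6828883
  S → negative
  λ: degrees = first 3 digits = 89, minutes = 47.63325; 89 + 47.63325/60 = 89.7938875
  W ⇒ negate
Point 3:
  Lat: split at 2 digits → 18° and 10.8883′; 18 + 10.8883/60 = 18.1814717
  N → positive
  Longitude: split at 3 digits → 178° and 58.9202′; 178 + 58.9202/60 = 178.9820033
  W → negative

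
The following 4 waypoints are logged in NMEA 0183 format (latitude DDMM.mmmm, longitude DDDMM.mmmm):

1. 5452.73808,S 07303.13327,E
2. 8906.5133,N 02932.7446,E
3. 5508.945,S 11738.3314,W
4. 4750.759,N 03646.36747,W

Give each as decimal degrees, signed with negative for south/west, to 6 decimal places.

Point 1:
  φ: degrees = first 2 digits = 54, minutes = 52.73808; 54 + 52.73808/60 = 54.8789680
  S → negative
  λ: degrees = first 3 digits = 73, minutes = 3.13327; 73 + 3.13327/60 = 73.0522212
  E → positive
Point 2:
  Lat: degrees = first 2 digits = 89, minutes = 6.5133; 89 + 6.5133/60 = 89.1085550
  N → positive
  Lon: split at 3 digits → 029° and 32.7446′; 29 + 32.7446/60 = 29.5457433
  E ⇒ keep positive
Point 3:
  Lat: degrees = first 2 digits = 55, minutes = 8.945; 55 + 8.945/60 = 55.1490833
  S ⇒ negate
  λ: split at 3 digits → 117° and 38.3314′; 117 + 38.3314/60 = 117.6388567
  hemisphere W, so the sign is −
Point 4:
  φ: split at 2 digits → 47° and 50.759′; 47 + 50.759/60 = 47.8459833
  N → positive
  Lon: degrees = first 3 digits = 36, minutes = 46.36747; 36 + 46.36747/60 = 36.7727912
  hemisphere W, so the sign is −

1. -54.878968, 73.052221
2. 89.108555, 29.545743
3. -55.149083, -117.638857
4. 47.845983, -36.772791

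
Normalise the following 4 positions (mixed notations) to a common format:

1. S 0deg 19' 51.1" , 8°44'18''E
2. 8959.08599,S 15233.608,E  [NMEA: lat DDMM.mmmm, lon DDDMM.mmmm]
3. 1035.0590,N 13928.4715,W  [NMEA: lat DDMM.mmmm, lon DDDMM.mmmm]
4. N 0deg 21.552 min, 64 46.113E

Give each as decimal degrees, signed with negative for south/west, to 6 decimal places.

1. -0.330861, 8.738333
2. -89.984767, 152.560133
3. 10.584317, -139.474525
4. 0.359200, 64.768550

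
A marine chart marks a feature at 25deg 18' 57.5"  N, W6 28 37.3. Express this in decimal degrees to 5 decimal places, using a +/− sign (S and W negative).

Latitude: 18′ + 57.5″ = 18.95833′; 25 + 18.95833/60 = 25.315972
N ⇒ keep positive
Longitude: 28′ + 37.3″ = 28.62167′; 6 + 28.62167/60 = 6.477028
hemisphere W, so the sign is −

25.31597, -6.47703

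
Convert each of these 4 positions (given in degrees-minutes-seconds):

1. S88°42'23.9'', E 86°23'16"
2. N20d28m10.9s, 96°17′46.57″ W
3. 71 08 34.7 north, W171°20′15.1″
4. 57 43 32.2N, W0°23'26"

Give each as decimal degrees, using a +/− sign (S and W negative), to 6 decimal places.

1. -88.706639, 86.387778
2. 20.469694, -96.296269
3. 71.142972, -171.337528
4. 57.725611, -0.390556

Point 1:
  φ: 88° + 42/60 + 23.9/3600 = 88 + 0.700000 + 0.006639 = 88.7066389
  S → negative
  λ: 86° + 23/60 + 16/3600 = 86 + 0.383333 + 0.004444 = 86.3877778
  E → positive
Point 2:
  φ: 28′ + 10.9″ = 28.18167′; 20 + 28.18167/60 = 20.4696944
  N ⇒ keep positive
  Longitude: 96° + 17/60 + 46.57/3600 = 96 + 0.283333 + 0.012936 = 96.2962694
  W ⇒ negate
Point 3:
  φ: 8′ + 34.7″ = 8.57833′; 71 + 8.57833/60 = 71.1429722
  N → positive
  Lon: 171° + 20/60 + 15.1/3600 = 171 + 0.333333 + 0.004194 = 171.3375278
  hemisphere W, so the sign is −
Point 4:
  Latitude: 57° + 43/60 + 32.2/3600 = 57 + 0.716667 + 0.008944 = 57.7256111
  N → positive
  Longitude: 0 + 23/60 + 26/3600 = 0.3905556
  W ⇒ negate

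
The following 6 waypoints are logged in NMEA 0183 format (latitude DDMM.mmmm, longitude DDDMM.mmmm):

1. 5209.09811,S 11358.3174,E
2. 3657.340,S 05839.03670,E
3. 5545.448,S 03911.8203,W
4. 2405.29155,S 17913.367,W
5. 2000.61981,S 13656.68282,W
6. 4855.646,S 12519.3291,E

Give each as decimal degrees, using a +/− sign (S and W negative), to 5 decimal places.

Point 1:
  Latitude: split at 2 digits → 52° and 9.09811′; 52 + 9.09811/60 = 52.151635
  S ⇒ negate
  Longitude: degrees = first 3 digits = 113, minutes = 58.3174; 113 + 58.3174/60 = 113.971957
  E ⇒ keep positive
Point 2:
  φ: degrees = first 2 digits = 36, minutes = 57.34; 36 + 57.34/60 = 36.955667
  hemisphere S, so the sign is −
  Lon: degrees = first 3 digits = 58, minutes = 39.0367; 58 + 39.0367/60 = 58.650612
  E ⇒ keep positive
Point 3:
  Latitude: split at 2 digits → 55° and 45.448′; 55 + 45.448/60 = 55.757467
  hemisphere S, so the sign is −
  Lon: split at 3 digits → 039° and 11.8203′; 39 + 11.8203/60 = 39.197005
  W ⇒ negate
Point 4:
  Lat: degrees = first 2 digits = 24, minutes = 5.29155; 24 + 5.29155/60 = 24.088193
  S → negative
  Longitude: split at 3 digits → 179° and 13.367′; 179 + 13.367/60 = 179.222783
  hemisphere W, so the sign is −
Point 5:
  Lat: split at 2 digits → 20° and 0.61981′; 20 + 0.61981/60 = 20.010330
  S → negative
  Longitude: split at 3 digits → 136° and 56.68282′; 136 + 56.68282/60 = 136.944714
  W → negative
Point 6:
  φ: split at 2 digits → 48° and 55.646′; 48 + 55.646/60 = 48.927433
  S ⇒ negate
  Longitude: degrees = first 3 digits = 125, minutes = 19.3291; 125 + 19.3291/60 = 125.322152
  E ⇒ keep positive

1. -52.15164, 113.97196
2. -36.95567, 58.65061
3. -55.75747, -39.19701
4. -24.08819, -179.22278
5. -20.01033, -136.94471
6. -48.92743, 125.32215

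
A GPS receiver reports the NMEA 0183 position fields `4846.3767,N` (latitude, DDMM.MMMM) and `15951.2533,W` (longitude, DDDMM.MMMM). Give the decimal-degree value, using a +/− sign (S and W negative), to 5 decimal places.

48.77295, -159.85422

φ: split at 2 digits → 48° and 46.3767′; 48 + 46.3767/60 = 48.772945
N ⇒ keep positive
λ: split at 3 digits → 159° and 51.2533′; 159 + 51.2533/60 = 159.854222
W → negative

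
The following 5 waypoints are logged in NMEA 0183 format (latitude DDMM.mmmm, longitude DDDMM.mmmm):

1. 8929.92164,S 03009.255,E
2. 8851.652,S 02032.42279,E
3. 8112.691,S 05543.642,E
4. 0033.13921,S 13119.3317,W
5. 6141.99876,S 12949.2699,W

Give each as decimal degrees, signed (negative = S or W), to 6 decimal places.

1. -89.498694, 30.154250
2. -88.860867, 20.540380
3. -81.211517, 55.727367
4. -0.552320, -131.322195
5. -61.699979, -129.821165

Point 1:
  Latitude: degrees = first 2 digits = 89, minutes = 29.92164; 89 + 29.92164/60 = 89.4986940
  S → negative
  λ: degrees = first 3 digits = 30, minutes = 9.255; 30 + 9.255/60 = 30.1542500
  E → positive
Point 2:
  Lat: split at 2 digits → 88° and 51.652′; 88 + 51.652/60 = 88.8608667
  hemisphere S, so the sign is −
  Lon: degrees = first 3 digits = 20, minutes = 32.42279; 20 + 32.42279/60 = 20.5403798
  E ⇒ keep positive
Point 3:
  Lat: degrees = first 2 digits = 81, minutes = 12.691; 81 + 12.691/60 = 81.2115167
  hemisphere S, so the sign is −
  λ: degrees = first 3 digits = 55, minutes = 43.642; 55 + 43.642/60 = 55.7273667
  E ⇒ keep positive
Point 4:
  Latitude: split at 2 digits → 00° and 33.13921′; 0 + 33.13921/60 = 0.5523202
  S ⇒ negate
  λ: degrees = first 3 digits = 131, minutes = 19.3317; 131 + 19.3317/60 = 131.3221950
  W → negative
Point 5:
  Lat: split at 2 digits → 61° and 41.99876′; 61 + 41.99876/60 = 61.6999793
  S ⇒ negate
  Longitude: split at 3 digits → 129° and 49.2699′; 129 + 49.2699/60 = 129.8211650
  W ⇒ negate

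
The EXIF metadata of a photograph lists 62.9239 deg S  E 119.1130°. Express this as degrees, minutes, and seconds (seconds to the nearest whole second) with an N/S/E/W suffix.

62°55′26″ S, 119°06′47″ E

Latitude: 0.923900 × 60 = 55.43400′ → 55′, remainder × 60 = 26.04″
Longitude: 0.113000 × 60 = 6.78000′ → 6′, remainder × 60 = 46.80″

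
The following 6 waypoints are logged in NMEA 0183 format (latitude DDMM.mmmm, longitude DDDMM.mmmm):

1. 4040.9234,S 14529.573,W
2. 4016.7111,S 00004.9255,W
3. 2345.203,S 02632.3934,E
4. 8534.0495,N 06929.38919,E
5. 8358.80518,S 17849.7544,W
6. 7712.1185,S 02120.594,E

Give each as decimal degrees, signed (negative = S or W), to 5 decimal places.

Point 1:
  Lat: degrees = first 2 digits = 40, minutes = 40.9234; 40 + 40.9234/60 = 40.682057
  S ⇒ negate
  Lon: split at 3 digits → 145° and 29.573′; 145 + 29.573/60 = 145.492883
  W → negative
Point 2:
  φ: split at 2 digits → 40° and 16.7111′; 40 + 16.7111/60 = 40.278518
  hemisphere S, so the sign is −
  λ: degrees = first 3 digits = 0, minutes = 4.9255; 0 + 4.9255/60 = 0.082092
  W ⇒ negate
Point 3:
  φ: split at 2 digits → 23° and 45.203′; 23 + 45.203/60 = 23.753383
  hemisphere S, so the sign is −
  Lon: degrees = first 3 digits = 26, minutes = 32.3934; 26 + 32.3934/60 = 26.539890
  E → positive
Point 4:
  Latitude: split at 2 digits → 85° and 34.0495′; 85 + 34.0495/60 = 85.567492
  N ⇒ keep positive
  λ: degrees = first 3 digits = 69, minutes = 29.38919; 69 + 29.38919/60 = 69.489820
  E ⇒ keep positive
Point 5:
  Lat: split at 2 digits → 83° and 58.80518′; 83 + 58.80518/60 = 83.980086
  hemisphere S, so the sign is −
  λ: degrees = first 3 digits = 178, minutes = 49.7544; 178 + 49.7544/60 = 178.829240
  W ⇒ negate
Point 6:
  Latitude: split at 2 digits → 77° and 12.1185′; 77 + 12.1185/60 = 77.201975
  S ⇒ negate
  λ: split at 3 digits → 021° and 20.594′; 21 + 20.594/60 = 21.343233
  E → positive

1. -40.68206, -145.49288
2. -40.27852, -0.08209
3. -23.75338, 26.53989
4. 85.56749, 69.48982
5. -83.98009, -178.82924
6. -77.20198, 21.34323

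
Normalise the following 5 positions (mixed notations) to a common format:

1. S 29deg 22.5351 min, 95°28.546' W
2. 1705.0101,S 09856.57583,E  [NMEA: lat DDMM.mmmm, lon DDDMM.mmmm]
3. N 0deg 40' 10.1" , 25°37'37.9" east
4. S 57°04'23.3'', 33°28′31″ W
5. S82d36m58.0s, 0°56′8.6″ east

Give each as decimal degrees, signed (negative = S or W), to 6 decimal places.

1. -29.375585, -95.475767
2. -17.083502, 98.942931
3. 0.669472, 25.627194
4. -57.073139, -33.475278
5. -82.616111, 0.935722

Point 1:
  Lat: 29 + 22.5351/60 = 29.3755850
  S ⇒ negate
  Lon: 28.546′ = 0.475767°; total 95.4757667
  hemisphere W, so the sign is −
Point 2:
  Latitude: split at 2 digits → 17° and 5.0101′; 17 + 5.0101/60 = 17.0835017
  S ⇒ negate
  Longitude: degrees = first 3 digits = 98, minutes = 56.57583; 98 + 56.57583/60 = 98.9429305
  E → positive
Point 3:
  Latitude: 0 + 40/60 + 10.1/3600 = 0.6694722
  N → positive
  Lon: 25° + 37/60 + 37.9/3600 = 25 + 0.616667 + 0.010528 = 25.6271944
  E ⇒ keep positive
Point 4:
  Latitude: 57° + 4/60 + 23.3/3600 = 57 + 0.066667 + 0.006472 = 57.0731389
  S ⇒ negate
  Lon: 33° + 28/60 + 31/3600 = 33 + 0.466667 + 0.008611 = 33.4752778
  W → negative
Point 5:
  φ: 82 + 36/60 + 58/3600 = 82.6161111
  S → negative
  λ: 0° + 56/60 + 8.6/3600 = 0 + 0.933333 + 0.002389 = 0.9357222
  E ⇒ keep positive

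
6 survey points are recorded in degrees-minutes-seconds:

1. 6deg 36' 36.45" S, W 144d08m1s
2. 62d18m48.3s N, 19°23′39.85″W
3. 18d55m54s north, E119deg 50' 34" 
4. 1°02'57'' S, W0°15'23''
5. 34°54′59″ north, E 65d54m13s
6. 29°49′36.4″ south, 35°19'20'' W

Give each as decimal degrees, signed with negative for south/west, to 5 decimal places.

1. -6.61013, -144.13361
2. 62.31342, -19.39440
3. 18.93167, 119.84278
4. -1.04917, -0.25639
5. 34.91639, 65.90361
6. -29.82678, -35.32222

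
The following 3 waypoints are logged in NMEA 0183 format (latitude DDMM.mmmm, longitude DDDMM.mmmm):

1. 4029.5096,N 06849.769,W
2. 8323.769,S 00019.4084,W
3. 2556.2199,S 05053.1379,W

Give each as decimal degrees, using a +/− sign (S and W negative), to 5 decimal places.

1. 40.49183, -68.82948
2. -83.39615, -0.32347
3. -25.93700, -50.88563

Point 1:
  Lat: degrees = first 2 digits = 40, minutes = 29.5096; 40 + 29.5096/60 = 40.491827
  N ⇒ keep positive
  λ: split at 3 digits → 068° and 49.769′; 68 + 49.769/60 = 68.829483
  W ⇒ negate
Point 2:
  φ: split at 2 digits → 83° and 23.769′; 83 + 23.769/60 = 83.396150
  S → negative
  Longitude: degrees = first 3 digits = 0, minutes = 19.4084; 0 + 19.4084/60 = 0.323473
  hemisphere W, so the sign is −
Point 3:
  Lat: split at 2 digits → 25° and 56.2199′; 25 + 56.2199/60 = 25.936998
  S ⇒ negate
  Longitude: degrees = first 3 digits = 50, minutes = 53.1379; 50 + 53.1379/60 = 50.885632
  hemisphere W, so the sign is −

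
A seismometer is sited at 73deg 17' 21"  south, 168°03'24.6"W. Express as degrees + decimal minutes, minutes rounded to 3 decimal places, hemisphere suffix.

73° 17.350′ S, 168° 3.410′ W

Lat: seconds/60 = 0.35000; minutes = 17 + 0.35000 = 17.35000
Lon: seconds/60 = 0.41000; minutes = 3 + 0.41000 = 3.41000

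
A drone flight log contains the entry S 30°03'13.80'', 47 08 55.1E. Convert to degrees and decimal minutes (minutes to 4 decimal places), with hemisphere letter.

30° 3.2300′ S, 47° 8.9183′ E

Latitude: seconds/60 = 0.23000; minutes = 3 + 0.23000 = 3.230000
Longitude: seconds/60 = 0.91833; minutes = 8 + 0.91833 = 8.918333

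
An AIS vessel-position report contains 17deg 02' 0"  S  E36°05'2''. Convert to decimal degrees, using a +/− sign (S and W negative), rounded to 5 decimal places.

-17.03333, 36.08389

Lat: 2′ + 0″ = 2.00000′; 17 + 2.00000/60 = 17.033333
S ⇒ negate
Longitude: 5′ + 2″ = 5.03333′; 36 + 5.03333/60 = 36.083889
E → positive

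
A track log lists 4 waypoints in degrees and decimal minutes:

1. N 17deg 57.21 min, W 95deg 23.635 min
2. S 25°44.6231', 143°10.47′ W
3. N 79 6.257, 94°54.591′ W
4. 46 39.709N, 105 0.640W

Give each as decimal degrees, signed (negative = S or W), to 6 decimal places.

1. 17.953500, -95.393917
2. -25.743718, -143.174500
3. 79.104283, -94.909850
4. 46.661817, -105.010667

Point 1:
  Lat: 17 + 57.21/60 = 17.9535000
  N ⇒ keep positive
  Lon: 95 + 23.635/60 = 95.3939167
  W ⇒ negate
Point 2:
  Lat: 44.6231′ = 0.743718°; total 25.7437183
  hemisphere S, so the sign is −
  Lon: 10.47′ = 0.174500°; total 143.1745000
  hemisphere W, so the sign is −
Point 3:
  φ: 6.257′ = 0.104283°; total 79.1042833
  N → positive
  λ: 94 + 54.591/60 = 94.9098500
  hemisphere W, so the sign is −
Point 4:
  Lat: 39.709′ = 0.661817°; total 46.6618167
  N ⇒ keep positive
  Lon: 105 + 0.64/60 = 105.0106667
  W → negative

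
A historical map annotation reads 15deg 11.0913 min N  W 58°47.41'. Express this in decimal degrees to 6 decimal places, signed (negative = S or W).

15.184855, -58.790167

Latitude: 15 + 11.0913/60 = 15.1848550
N ⇒ keep positive
Longitude: 47.41′ = 0.790167°; total 58.7901667
W ⇒ negate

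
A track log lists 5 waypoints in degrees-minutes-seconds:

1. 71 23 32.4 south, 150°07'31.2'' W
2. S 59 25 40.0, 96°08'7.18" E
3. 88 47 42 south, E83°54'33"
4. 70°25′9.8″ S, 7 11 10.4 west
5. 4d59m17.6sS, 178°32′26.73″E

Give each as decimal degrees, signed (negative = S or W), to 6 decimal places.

1. -71.392333, -150.125333
2. -59.427778, 96.135328
3. -88.795000, 83.909167
4. -70.419389, -7.186222
5. -4.988222, 178.540758

Point 1:
  Latitude: 23′ + 32.4″ = 23.54000′; 71 + 23.54000/60 = 71.3923333
  hemisphere S, so the sign is −
  Lon: 7′ + 31.2″ = 7.52000′; 150 + 7.52000/60 = 150.1253333
  W → negative
Point 2:
  φ: 25′ + 40″ = 25.66667′; 59 + 25.66667/60 = 59.4277778
  S → negative
  λ: 96 + 8/60 + 7.18/3600 = 96.1353278
  E ⇒ keep positive
Point 3:
  Latitude: 88° + 47/60 + 42/3600 = 88 + 0.783333 + 0.011667 = 88.7950000
  S → negative
  λ: 54′ + 33″ = 54.55000′; 83 + 54.55000/60 = 83.9091667
  E → positive
Point 4:
  φ: 70 + 25/60 + 9.8/3600 = 70.4193889
  S ⇒ negate
  Longitude: 11′ + 10.4″ = 11.17333′; 7 + 11.17333/60 = 7.1862222
  W ⇒ negate
Point 5:
  Lat: 4 + 59/60 + 17.6/3600 = 4.9882222
  hemisphere S, so the sign is −
  λ: 32′ + 26.73″ = 32.44550′; 178 + 32.44550/60 = 178.5407583
  E ⇒ keep positive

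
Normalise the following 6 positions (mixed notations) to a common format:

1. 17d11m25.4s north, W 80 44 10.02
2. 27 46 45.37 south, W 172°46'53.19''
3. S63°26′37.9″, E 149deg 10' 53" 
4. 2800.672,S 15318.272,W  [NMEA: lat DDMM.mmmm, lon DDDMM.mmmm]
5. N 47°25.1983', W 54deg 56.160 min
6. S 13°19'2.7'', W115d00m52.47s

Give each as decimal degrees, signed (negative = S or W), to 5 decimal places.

1. 17.19039, -80.73612
2. -27.77927, -172.78144
3. -63.44386, 149.18139
4. -28.01120, -153.30453
5. 47.41997, -54.93600
6. -13.31742, -115.01458

Point 1:
  Lat: 17° + 11/60 + 25.4/3600 = 17 + 0.183333 + 0.007056 = 17.190389
  N ⇒ keep positive
  Longitude: 44′ + 10.02″ = 44.16700′; 80 + 44.16700/60 = 80.736117
  W ⇒ negate
Point 2:
  φ: 27° + 46/60 + 45.37/3600 = 27 + 0.766667 + 0.012603 = 27.779269
  hemisphere S, so the sign is −
  Longitude: 172 + 46/60 + 53.19/3600 = 172.781442
  hemisphere W, so the sign is −
Point 3:
  Latitude: 63 + 26/60 + 37.9/3600 = 63.443861
  S → negative
  Lon: 10′ + 53″ = 10.88333′; 149 + 10.88333/60 = 149.181389
  E ⇒ keep positive
Point 4:
  φ: split at 2 digits → 28° and 0.672′; 28 + 0.672/60 = 28.011200
  S → negative
  Longitude: split at 3 digits → 153° and 18.272′; 153 + 18.272/60 = 153.304533
  W ⇒ negate
Point 5:
  φ: 25.1983′ = 0.419972°; total 47.419972
  N ⇒ keep positive
  λ: 56.16′ = 0.936000°; total 54.936000
  hemisphere W, so the sign is −
Point 6:
  Lat: 13° + 19/60 + 2.7/3600 = 13 + 0.316667 + 0.000750 = 13.317417
  S → negative
  Longitude: 115 + 0/60 + 52.47/3600 = 115.014575
  W → negative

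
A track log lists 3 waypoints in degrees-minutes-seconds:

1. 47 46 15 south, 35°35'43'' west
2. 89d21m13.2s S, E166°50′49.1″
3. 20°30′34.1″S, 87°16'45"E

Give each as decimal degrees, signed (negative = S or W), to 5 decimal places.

1. -47.77083, -35.59528
2. -89.35367, 166.84697
3. -20.50947, 87.27917

Point 1:
  Lat: 47 + 46/60 + 15/3600 = 47.770833
  hemisphere S, so the sign is −
  Lon: 35′ + 43″ = 35.71667′; 35 + 35.71667/60 = 35.595278
  hemisphere W, so the sign is −
Point 2:
  Lat: 21′ + 13.2″ = 21.22000′; 89 + 21.22000/60 = 89.353667
  hemisphere S, so the sign is −
  Longitude: 166° + 50/60 + 49.1/3600 = 166 + 0.833333 + 0.013639 = 166.846972
  E ⇒ keep positive
Point 3:
  Lat: 20° + 30/60 + 34.1/3600 = 20 + 0.500000 + 0.009472 = 20.509472
  hemisphere S, so the sign is −
  Longitude: 87 + 16/60 + 45/3600 = 87.279167
  E ⇒ keep positive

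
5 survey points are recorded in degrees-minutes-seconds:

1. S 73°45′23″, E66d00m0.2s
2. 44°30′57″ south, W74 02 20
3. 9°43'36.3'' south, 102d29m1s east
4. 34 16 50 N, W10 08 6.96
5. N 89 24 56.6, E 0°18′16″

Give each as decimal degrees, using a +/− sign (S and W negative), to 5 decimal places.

1. -73.75639, 66.00006
2. -44.51583, -74.03889
3. -9.72675, 102.48361
4. 34.28056, -10.13527
5. 89.41572, 0.30444

Point 1:
  φ: 73 + 45/60 + 23/3600 = 73.756389
  S ⇒ negate
  Longitude: 66 + 0/60 + 0.2/3600 = 66.000056
  E → positive
Point 2:
  φ: 44° + 30/60 + 57/3600 = 44 + 0.500000 + 0.015833 = 44.515833
  hemisphere S, so the sign is −
  λ: 2′ + 20″ = 2.33333′; 74 + 2.33333/60 = 74.038889
  W ⇒ negate
Point 3:
  φ: 43′ + 36.3″ = 43.60500′; 9 + 43.60500/60 = 9.726750
  S → negative
  Lon: 29′ + 1″ = 29.01667′; 102 + 29.01667/60 = 102.483611
  E ⇒ keep positive
Point 4:
  Latitude: 34 + 16/60 + 50/3600 = 34.280556
  N → positive
  Lon: 10 + 8/60 + 6.96/3600 = 10.135267
  W ⇒ negate
Point 5:
  φ: 24′ + 56.6″ = 24.94333′; 89 + 24.94333/60 = 89.415722
  N → positive
  λ: 0° + 18/60 + 16/3600 = 0 + 0.300000 + 0.004444 = 0.304444
  E ⇒ keep positive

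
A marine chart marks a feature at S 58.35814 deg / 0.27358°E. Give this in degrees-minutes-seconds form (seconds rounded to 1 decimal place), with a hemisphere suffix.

58°21′29.3″ S, 0°16′24.9″ E

Lat: 0.358140 × 60 = 21.48840′ → 21′, remainder × 60 = 29.304″
Lon: whole degrees 0; 16.41480′ → 16′ and 24.888″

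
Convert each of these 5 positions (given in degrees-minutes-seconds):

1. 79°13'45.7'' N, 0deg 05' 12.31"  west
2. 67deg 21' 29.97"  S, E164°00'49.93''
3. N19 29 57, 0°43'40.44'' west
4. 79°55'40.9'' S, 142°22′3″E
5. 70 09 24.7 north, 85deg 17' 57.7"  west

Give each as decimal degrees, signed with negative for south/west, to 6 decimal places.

Point 1:
  φ: 79 + 13/60 + 45.7/3600 = 79.2293611
  N → positive
  Longitude: 0° + 5/60 + 12.31/3600 = 0 + 0.083333 + 0.003419 = 0.0867528
  W ⇒ negate
Point 2:
  Latitude: 67 + 21/60 + 29.97/3600 = 67.3583250
  hemisphere S, so the sign is −
  Lon: 164° + 0/60 + 49.93/3600 = 164 + 0.000000 + 0.013869 = 164.0138694
  E ⇒ keep positive
Point 3:
  Lat: 19 + 29/60 + 57/3600 = 19.4991667
  N ⇒ keep positive
  Lon: 0° + 43/60 + 40.44/3600 = 0 + 0.716667 + 0.011233 = 0.7279000
  W → negative
Point 4:
  Lat: 55′ + 40.9″ = 55.68167′; 79 + 55.68167/60 = 79.9280278
  S → negative
  Longitude: 142° + 22/60 + 3/3600 = 142 + 0.366667 + 0.000833 = 142.3675000
  E → positive
Point 5:
  Latitude: 9′ + 24.7″ = 9.41167′; 70 + 9.41167/60 = 70.1568611
  N ⇒ keep positive
  λ: 17′ + 57.7″ = 17.96167′; 85 + 17.96167/60 = 85.2993611
  hemisphere W, so the sign is −

1. 79.229361, -0.086753
2. -67.358325, 164.013869
3. 19.499167, -0.727900
4. -79.928028, 142.367500
5. 70.156861, -85.299361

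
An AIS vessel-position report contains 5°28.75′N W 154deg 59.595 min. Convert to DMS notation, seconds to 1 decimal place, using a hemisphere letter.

Latitude: 28.75000′ → 28′ and 0.75000 × 60 = 45.000″
Lon: fractional minutes 0.59500 × 60 = 35.700″

5°28′45.0″ N, 154°59′35.7″ W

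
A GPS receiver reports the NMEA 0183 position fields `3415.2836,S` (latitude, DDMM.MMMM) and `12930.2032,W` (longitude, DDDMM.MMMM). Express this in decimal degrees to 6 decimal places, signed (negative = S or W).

Lat: split at 2 digits → 34° and 15.2836′; 34 + 15.2836/60 = 34.2547267
S ⇒ negate
Longitude: degrees = first 3 digits = 129, minutes = 30.2032; 129 + 30.2032/60 = 129.5033867
hemisphere W, so the sign is −

-34.254727, -129.503387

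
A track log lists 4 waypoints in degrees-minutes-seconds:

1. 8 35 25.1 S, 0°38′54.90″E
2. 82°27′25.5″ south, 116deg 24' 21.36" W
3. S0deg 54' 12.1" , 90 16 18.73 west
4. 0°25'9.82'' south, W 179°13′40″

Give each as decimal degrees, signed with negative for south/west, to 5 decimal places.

Point 1:
  Lat: 35′ + 25.1″ = 35.41833′; 8 + 35.41833/60 = 8.590306
  S → negative
  Lon: 0° + 38/60 + 54.9/3600 = 0 + 0.633333 + 0.015250 = 0.648583
  E → positive
Point 2:
  φ: 82 + 27/60 + 25.5/3600 = 82.457083
  S → negative
  Longitude: 116 + 24/60 + 21.36/3600 = 116.405933
  W ⇒ negate
Point 3:
  φ: 0° + 54/60 + 12.1/3600 = 0 + 0.900000 + 0.003361 = 0.903361
  S ⇒ negate
  Lon: 16′ + 18.73″ = 16.31217′; 90 + 16.31217/60 = 90.271869
  W → negative
Point 4:
  Latitude: 0 + 25/60 + 9.82/3600 = 0.419394
  hemisphere S, so the sign is −
  Longitude: 179° + 13/60 + 40/3600 = 179 + 0.216667 + 0.011111 = 179.227778
  hemisphere W, so the sign is −

1. -8.59031, 0.64858
2. -82.45708, -116.40593
3. -0.90336, -90.27187
4. -0.41939, -179.22778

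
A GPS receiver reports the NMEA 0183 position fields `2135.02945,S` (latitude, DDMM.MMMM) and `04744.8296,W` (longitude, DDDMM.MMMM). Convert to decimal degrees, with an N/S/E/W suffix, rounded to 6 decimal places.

Lat: degrees = first 2 digits = 21, minutes = 35.02945; 21 + 35.02945/60 = 21.5838242
Lon: split at 3 digits → 047° and 44.8296′; 47 + 44.8296/60 = 47.7471600

21.583824° S, 47.747160° W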